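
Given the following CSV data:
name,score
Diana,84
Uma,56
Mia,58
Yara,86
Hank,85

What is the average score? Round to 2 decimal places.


Scores: 84, 56, 58, 86, 85
Sum = 369
Count = 5
Average = 369 / 5 = 73.80

ANSWER: 73.80


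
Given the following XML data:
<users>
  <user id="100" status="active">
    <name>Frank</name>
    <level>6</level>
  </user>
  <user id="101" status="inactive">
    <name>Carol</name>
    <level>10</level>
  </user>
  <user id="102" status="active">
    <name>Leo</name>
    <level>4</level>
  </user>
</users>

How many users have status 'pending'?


Counting users with status='pending':
Count: 0

ANSWER: 0


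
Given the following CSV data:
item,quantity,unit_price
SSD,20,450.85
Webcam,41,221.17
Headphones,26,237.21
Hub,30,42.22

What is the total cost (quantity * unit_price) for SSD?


Row: SSD
quantity = 20
unit_price = 450.85
total = 20 * 450.85 = 9017.0

ANSWER: 9017.0


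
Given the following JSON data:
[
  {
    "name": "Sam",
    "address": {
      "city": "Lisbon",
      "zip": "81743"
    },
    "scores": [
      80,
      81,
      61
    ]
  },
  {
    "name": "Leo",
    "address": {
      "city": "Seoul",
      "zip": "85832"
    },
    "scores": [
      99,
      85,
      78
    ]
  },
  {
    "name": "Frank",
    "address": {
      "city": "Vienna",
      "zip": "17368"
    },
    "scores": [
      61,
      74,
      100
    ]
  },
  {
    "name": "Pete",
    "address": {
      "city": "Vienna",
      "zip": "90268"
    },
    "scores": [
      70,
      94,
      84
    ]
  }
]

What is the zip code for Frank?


Path: records[2].address.zip
Value: 17368

ANSWER: 17368


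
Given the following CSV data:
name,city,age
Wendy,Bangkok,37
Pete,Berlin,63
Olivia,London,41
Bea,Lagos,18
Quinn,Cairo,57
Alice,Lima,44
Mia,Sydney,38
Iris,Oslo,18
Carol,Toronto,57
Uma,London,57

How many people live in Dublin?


Scanning city column for 'Dublin':
Total matches: 0

ANSWER: 0


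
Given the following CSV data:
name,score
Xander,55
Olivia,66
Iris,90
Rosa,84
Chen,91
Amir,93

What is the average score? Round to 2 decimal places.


Scores: 55, 66, 90, 84, 91, 93
Sum = 479
Count = 6
Average = 479 / 6 = 79.83

ANSWER: 79.83


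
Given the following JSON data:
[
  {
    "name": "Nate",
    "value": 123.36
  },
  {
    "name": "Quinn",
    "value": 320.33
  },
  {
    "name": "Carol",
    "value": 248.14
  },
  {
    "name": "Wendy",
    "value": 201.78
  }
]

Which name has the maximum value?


Comparing values:
  Nate: 123.36
  Quinn: 320.33
  Carol: 248.14
  Wendy: 201.78
Maximum: Quinn (320.33)

ANSWER: Quinn


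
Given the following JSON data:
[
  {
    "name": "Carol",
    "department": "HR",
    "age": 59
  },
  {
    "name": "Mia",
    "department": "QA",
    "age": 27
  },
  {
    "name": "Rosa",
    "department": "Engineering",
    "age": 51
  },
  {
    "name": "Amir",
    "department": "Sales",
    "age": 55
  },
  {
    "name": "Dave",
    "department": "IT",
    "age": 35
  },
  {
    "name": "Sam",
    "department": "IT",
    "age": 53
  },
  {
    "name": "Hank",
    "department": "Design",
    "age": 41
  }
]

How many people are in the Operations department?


Scanning records for department = Operations
  No matches found
Count: 0

ANSWER: 0


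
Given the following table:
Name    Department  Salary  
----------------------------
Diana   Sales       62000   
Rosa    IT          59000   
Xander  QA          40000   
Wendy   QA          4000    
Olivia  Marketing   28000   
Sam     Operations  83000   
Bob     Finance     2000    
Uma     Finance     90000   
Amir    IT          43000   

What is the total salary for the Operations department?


Operations department members:
  Sam: 83000
Total = 83000 = 83000

ANSWER: 83000


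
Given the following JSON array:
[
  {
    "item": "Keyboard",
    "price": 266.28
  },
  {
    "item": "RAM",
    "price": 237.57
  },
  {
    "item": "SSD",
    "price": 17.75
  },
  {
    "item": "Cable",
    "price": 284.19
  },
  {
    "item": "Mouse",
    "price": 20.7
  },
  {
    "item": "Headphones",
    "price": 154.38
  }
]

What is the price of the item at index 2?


Array index 2 -> SSD
price = 17.75

ANSWER: 17.75


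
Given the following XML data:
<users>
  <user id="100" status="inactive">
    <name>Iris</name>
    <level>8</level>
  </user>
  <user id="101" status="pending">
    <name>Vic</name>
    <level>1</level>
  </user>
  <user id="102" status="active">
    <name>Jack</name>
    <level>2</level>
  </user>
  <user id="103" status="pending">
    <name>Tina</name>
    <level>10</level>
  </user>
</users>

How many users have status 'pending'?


Counting users with status='pending':
  Vic (id=101) -> MATCH
  Tina (id=103) -> MATCH
Count: 2

ANSWER: 2


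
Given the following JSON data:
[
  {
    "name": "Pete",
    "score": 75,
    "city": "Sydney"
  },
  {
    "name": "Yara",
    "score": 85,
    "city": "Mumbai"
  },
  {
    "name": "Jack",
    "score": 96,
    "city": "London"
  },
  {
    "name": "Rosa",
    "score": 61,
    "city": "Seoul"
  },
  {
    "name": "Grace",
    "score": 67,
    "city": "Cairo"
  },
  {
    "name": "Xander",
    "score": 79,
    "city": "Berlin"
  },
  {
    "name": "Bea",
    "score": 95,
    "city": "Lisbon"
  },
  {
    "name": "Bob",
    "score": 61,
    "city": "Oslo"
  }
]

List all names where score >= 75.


Filtering records where score >= 75:
  Pete (score=75) -> YES
  Yara (score=85) -> YES
  Jack (score=96) -> YES
  Rosa (score=61) -> no
  Grace (score=67) -> no
  Xander (score=79) -> YES
  Bea (score=95) -> YES
  Bob (score=61) -> no


ANSWER: Pete, Yara, Jack, Xander, Bea


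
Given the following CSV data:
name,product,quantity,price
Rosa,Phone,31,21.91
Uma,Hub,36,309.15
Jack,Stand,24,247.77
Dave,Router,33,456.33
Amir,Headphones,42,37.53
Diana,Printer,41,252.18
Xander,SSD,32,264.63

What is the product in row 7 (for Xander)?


Row 7: Xander
Column 'product' = SSD

ANSWER: SSD


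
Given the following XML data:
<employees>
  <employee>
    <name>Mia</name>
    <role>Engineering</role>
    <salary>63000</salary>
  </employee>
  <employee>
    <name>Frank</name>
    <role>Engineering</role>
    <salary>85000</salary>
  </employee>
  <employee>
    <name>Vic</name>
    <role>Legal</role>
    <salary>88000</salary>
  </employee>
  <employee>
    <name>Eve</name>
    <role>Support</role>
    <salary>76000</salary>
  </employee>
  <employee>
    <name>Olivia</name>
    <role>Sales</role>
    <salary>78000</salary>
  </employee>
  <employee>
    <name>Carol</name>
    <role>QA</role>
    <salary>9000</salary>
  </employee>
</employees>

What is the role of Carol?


Searching for <employee> with <name>Carol</name>
Found at position 6
<role>QA</role>

ANSWER: QA


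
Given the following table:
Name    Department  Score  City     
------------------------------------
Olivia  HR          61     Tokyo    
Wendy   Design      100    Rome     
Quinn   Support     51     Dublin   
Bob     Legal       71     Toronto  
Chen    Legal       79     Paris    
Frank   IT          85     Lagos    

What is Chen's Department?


Row 5: Chen
Department = Legal

ANSWER: Legal


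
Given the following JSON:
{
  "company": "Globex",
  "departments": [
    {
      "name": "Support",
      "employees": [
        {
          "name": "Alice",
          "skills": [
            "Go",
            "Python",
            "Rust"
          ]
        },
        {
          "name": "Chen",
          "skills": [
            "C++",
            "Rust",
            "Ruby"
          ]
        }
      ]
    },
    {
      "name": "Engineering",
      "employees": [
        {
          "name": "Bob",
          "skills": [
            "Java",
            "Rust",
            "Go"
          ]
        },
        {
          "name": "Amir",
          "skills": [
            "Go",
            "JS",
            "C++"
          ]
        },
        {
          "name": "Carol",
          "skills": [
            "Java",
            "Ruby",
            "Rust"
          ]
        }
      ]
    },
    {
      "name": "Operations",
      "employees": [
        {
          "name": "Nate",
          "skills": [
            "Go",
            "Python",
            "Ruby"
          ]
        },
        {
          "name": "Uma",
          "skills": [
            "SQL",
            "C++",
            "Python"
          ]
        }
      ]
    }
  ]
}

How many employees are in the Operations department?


Path: departments[2].employees
Count: 2

ANSWER: 2


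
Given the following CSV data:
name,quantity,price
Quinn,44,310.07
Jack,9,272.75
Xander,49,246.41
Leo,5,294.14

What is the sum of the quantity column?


Values in 'quantity' column:
  Row 1: 44
  Row 2: 9
  Row 3: 49
  Row 4: 5
Sum = 44 + 9 + 49 + 5 = 107

ANSWER: 107


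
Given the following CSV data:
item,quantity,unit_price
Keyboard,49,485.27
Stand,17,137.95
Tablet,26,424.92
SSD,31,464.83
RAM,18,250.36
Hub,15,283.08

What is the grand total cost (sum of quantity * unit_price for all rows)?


Computing row totals:
  Keyboard: 49 * 485.27 = 23778.23
  Stand: 17 * 137.95 = 2345.15
  Tablet: 26 * 424.92 = 11047.92
  SSD: 31 * 464.83 = 14409.73
  RAM: 18 * 250.36 = 4506.48
  Hub: 15 * 283.08 = 4246.2
Grand total = 23778.23 + 2345.15 + 11047.92 + 14409.73 + 4506.48 + 4246.2 = 60333.71

ANSWER: 60333.71


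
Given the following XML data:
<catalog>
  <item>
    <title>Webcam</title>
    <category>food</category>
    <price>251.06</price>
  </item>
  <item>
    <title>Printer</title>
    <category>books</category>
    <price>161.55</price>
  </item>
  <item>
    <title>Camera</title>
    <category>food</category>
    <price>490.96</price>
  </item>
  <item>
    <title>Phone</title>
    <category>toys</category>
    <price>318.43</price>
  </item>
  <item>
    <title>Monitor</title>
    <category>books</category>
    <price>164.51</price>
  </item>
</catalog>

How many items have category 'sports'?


Scanning <item> elements for <category>sports</category>:
Count: 0

ANSWER: 0


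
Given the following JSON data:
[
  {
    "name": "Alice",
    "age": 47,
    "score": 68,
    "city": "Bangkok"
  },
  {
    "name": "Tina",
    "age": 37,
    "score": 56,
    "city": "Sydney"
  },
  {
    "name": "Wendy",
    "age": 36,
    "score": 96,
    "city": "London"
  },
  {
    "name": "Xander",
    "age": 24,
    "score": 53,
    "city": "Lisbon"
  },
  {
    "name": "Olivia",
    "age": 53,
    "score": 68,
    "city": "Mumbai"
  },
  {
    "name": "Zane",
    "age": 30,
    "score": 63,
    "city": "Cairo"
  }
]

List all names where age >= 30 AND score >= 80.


Checking both conditions:
  Alice (age=47, score=68) -> no
  Tina (age=37, score=56) -> no
  Wendy (age=36, score=96) -> YES
  Xander (age=24, score=53) -> no
  Olivia (age=53, score=68) -> no
  Zane (age=30, score=63) -> no


ANSWER: Wendy


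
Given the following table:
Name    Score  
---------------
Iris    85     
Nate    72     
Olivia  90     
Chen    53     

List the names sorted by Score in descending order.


Sorting by Score (descending):
  Olivia: 90
  Iris: 85
  Nate: 72
  Chen: 53


ANSWER: Olivia, Iris, Nate, Chen


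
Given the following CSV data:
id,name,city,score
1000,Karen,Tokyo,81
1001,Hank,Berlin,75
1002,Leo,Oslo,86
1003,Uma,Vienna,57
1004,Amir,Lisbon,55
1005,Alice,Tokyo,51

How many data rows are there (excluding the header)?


Counting rows (excluding header):
Header: id,name,city,score
Data rows: 6

ANSWER: 6


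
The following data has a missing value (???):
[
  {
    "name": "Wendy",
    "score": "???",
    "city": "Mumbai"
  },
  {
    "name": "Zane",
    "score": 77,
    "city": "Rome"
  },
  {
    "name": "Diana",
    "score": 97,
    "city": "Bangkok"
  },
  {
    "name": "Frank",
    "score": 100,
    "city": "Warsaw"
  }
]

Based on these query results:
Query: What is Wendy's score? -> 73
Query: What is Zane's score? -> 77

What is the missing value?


The missing value is Wendy's score
From query: Wendy's score = 73

ANSWER: 73


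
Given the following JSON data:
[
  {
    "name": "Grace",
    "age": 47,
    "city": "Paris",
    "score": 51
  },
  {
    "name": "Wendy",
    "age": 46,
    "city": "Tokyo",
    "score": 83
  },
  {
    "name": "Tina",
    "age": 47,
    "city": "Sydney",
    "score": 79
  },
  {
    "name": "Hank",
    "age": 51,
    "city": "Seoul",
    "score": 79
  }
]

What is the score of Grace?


Looking up record where name = Grace
Record index: 0
Field 'score' = 51

ANSWER: 51


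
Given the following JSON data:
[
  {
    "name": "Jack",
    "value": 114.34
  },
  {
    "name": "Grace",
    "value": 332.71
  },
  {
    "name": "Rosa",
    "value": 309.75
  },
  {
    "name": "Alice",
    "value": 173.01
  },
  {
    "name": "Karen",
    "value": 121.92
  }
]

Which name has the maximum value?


Comparing values:
  Jack: 114.34
  Grace: 332.71
  Rosa: 309.75
  Alice: 173.01
  Karen: 121.92
Maximum: Grace (332.71)

ANSWER: Grace


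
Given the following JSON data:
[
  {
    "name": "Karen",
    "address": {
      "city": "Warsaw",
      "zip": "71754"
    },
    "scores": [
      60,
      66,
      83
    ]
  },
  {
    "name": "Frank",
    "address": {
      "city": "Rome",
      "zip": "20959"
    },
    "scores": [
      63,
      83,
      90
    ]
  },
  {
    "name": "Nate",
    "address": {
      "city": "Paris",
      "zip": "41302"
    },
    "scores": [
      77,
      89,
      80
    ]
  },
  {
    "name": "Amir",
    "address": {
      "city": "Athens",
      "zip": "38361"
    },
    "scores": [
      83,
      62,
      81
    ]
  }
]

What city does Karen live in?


Path: records[0].address.city
Value: Warsaw

ANSWER: Warsaw


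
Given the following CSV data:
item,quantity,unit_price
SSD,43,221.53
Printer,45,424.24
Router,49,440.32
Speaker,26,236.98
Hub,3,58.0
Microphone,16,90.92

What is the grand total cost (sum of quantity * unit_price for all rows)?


Computing row totals:
  SSD: 43 * 221.53 = 9525.79
  Printer: 45 * 424.24 = 19090.8
  Router: 49 * 440.32 = 21575.68
  Speaker: 26 * 236.98 = 6161.48
  Hub: 3 * 58.0 = 174.0
  Microphone: 16 * 90.92 = 1454.72
Grand total = 9525.79 + 19090.8 + 21575.68 + 6161.48 + 174.0 + 1454.72 = 57982.47

ANSWER: 57982.47


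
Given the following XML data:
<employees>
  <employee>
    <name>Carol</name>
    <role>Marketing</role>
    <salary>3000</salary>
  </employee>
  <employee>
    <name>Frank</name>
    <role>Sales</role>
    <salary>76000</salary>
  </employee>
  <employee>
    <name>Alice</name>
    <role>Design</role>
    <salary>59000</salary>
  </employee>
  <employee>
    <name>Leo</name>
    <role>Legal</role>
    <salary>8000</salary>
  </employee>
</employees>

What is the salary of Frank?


Searching for <employee> with <name>Frank</name>
Found at position 2
<salary>76000</salary>

ANSWER: 76000


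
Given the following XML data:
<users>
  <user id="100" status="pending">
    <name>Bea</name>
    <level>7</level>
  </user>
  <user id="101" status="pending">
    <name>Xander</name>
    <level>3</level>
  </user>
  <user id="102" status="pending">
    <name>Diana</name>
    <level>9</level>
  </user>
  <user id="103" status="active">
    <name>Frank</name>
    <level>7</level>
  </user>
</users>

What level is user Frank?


Finding user: Frank
<level>7</level>

ANSWER: 7


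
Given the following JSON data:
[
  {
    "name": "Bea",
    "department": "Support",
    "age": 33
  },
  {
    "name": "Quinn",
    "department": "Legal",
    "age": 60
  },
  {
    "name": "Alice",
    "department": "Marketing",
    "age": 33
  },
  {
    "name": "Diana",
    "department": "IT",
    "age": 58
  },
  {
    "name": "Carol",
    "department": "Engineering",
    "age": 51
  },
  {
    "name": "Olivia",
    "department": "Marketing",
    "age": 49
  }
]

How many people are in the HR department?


Scanning records for department = HR
  No matches found
Count: 0

ANSWER: 0


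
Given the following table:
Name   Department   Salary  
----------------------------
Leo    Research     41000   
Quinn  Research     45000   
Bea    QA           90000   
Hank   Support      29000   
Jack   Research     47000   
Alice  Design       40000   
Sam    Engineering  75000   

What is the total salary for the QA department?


QA department members:
  Bea: 90000
Total = 90000 = 90000

ANSWER: 90000


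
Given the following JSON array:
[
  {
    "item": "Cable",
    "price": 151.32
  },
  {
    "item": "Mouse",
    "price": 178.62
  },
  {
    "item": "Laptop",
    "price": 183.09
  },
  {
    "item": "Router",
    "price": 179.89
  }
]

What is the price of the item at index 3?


Array index 3 -> Router
price = 179.89

ANSWER: 179.89


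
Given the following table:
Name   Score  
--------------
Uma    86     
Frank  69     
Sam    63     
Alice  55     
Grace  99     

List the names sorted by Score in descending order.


Sorting by Score (descending):
  Grace: 99
  Uma: 86
  Frank: 69
  Sam: 63
  Alice: 55


ANSWER: Grace, Uma, Frank, Sam, Alice


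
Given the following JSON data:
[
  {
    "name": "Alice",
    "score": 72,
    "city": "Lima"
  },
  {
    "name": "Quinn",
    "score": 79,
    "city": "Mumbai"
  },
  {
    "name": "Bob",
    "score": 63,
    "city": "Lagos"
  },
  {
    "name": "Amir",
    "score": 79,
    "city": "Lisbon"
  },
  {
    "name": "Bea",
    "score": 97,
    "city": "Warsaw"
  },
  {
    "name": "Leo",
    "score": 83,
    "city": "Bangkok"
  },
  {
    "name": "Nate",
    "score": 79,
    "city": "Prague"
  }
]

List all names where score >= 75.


Filtering records where score >= 75:
  Alice (score=72) -> no
  Quinn (score=79) -> YES
  Bob (score=63) -> no
  Amir (score=79) -> YES
  Bea (score=97) -> YES
  Leo (score=83) -> YES
  Nate (score=79) -> YES


ANSWER: Quinn, Amir, Bea, Leo, Nate


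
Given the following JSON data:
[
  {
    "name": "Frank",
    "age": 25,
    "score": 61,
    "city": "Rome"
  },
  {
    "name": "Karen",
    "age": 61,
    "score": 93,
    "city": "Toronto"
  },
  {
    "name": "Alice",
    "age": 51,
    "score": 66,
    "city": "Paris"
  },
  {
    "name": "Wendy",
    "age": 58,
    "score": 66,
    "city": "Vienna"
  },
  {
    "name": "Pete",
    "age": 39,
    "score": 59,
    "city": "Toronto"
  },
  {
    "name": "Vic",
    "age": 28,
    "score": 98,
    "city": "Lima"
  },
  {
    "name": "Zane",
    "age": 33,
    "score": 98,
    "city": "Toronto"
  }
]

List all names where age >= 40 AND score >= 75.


Checking both conditions:
  Frank (age=25, score=61) -> no
  Karen (age=61, score=93) -> YES
  Alice (age=51, score=66) -> no
  Wendy (age=58, score=66) -> no
  Pete (age=39, score=59) -> no
  Vic (age=28, score=98) -> no
  Zane (age=33, score=98) -> no


ANSWER: Karen


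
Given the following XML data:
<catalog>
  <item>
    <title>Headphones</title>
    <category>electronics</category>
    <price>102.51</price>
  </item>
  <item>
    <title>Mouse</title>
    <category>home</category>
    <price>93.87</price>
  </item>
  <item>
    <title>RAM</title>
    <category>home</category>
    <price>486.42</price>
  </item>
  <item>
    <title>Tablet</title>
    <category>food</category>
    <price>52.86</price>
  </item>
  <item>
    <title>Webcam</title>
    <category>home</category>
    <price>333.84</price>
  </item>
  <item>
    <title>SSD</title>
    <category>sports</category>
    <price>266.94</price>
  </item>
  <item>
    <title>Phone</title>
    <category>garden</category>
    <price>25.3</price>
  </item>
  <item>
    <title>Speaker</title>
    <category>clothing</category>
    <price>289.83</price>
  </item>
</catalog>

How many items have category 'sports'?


Scanning <item> elements for <category>sports</category>:
  Item 6: SSD -> MATCH
Count: 1

ANSWER: 1


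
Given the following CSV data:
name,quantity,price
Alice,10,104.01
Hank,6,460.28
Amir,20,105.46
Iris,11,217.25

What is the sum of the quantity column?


Values in 'quantity' column:
  Row 1: 10
  Row 2: 6
  Row 3: 20
  Row 4: 11
Sum = 10 + 6 + 20 + 11 = 47

ANSWER: 47


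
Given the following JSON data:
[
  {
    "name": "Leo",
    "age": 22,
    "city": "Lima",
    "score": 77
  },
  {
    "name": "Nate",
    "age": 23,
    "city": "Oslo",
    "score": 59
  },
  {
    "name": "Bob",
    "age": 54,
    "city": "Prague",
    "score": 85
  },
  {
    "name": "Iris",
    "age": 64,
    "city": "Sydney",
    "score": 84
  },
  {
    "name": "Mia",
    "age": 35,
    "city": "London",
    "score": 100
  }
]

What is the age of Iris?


Looking up record where name = Iris
Record index: 3
Field 'age' = 64

ANSWER: 64


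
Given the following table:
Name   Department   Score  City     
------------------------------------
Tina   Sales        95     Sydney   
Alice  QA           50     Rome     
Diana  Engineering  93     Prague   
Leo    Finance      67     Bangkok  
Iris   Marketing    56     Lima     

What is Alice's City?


Row 2: Alice
City = Rome

ANSWER: Rome


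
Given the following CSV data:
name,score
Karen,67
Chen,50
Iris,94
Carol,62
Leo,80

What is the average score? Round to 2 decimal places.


Scores: 67, 50, 94, 62, 80
Sum = 353
Count = 5
Average = 353 / 5 = 70.60

ANSWER: 70.60


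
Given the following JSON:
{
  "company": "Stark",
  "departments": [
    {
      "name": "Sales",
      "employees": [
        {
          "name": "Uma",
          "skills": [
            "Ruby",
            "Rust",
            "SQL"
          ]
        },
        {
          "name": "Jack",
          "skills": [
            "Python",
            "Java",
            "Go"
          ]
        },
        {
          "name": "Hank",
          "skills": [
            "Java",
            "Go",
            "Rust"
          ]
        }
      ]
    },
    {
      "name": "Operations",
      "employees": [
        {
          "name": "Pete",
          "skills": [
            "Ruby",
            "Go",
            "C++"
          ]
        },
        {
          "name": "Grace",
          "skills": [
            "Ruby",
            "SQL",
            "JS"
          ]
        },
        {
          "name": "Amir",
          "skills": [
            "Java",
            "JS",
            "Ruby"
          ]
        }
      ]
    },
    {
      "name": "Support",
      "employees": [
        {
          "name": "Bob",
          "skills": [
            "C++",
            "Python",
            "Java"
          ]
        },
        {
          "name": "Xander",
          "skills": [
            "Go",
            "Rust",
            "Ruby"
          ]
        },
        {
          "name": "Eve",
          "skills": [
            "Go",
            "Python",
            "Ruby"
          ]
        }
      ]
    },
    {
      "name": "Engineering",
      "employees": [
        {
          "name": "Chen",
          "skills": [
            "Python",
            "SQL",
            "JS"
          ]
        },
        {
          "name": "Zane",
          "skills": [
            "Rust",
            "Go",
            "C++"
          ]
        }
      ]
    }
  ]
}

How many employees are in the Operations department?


Path: departments[1].employees
Count: 3

ANSWER: 3


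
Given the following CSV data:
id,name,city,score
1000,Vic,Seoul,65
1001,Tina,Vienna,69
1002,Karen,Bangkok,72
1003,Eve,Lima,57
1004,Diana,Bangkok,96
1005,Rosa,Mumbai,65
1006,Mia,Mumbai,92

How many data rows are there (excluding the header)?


Counting rows (excluding header):
Header: id,name,city,score
Data rows: 7

ANSWER: 7


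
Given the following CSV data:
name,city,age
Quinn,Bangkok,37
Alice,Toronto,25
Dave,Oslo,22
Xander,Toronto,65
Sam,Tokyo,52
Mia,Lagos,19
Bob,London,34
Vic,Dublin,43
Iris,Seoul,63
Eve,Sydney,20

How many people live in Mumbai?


Scanning city column for 'Mumbai':
Total matches: 0

ANSWER: 0


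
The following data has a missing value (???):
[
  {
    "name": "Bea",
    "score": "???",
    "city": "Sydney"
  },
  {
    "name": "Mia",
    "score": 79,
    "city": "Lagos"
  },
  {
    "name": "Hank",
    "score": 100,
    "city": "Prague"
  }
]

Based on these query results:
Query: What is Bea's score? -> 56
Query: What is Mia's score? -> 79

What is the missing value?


The missing value is Bea's score
From query: Bea's score = 56

ANSWER: 56


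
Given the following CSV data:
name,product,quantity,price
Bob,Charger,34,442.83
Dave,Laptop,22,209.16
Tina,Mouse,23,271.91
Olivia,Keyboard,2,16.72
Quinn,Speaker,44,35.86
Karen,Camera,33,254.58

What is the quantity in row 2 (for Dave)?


Row 2: Dave
Column 'quantity' = 22

ANSWER: 22


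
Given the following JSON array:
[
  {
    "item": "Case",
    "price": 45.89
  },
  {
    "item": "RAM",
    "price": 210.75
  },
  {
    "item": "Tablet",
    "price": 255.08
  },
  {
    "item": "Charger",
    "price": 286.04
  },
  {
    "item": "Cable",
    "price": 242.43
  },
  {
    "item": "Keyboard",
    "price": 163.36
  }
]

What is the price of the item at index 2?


Array index 2 -> Tablet
price = 255.08

ANSWER: 255.08


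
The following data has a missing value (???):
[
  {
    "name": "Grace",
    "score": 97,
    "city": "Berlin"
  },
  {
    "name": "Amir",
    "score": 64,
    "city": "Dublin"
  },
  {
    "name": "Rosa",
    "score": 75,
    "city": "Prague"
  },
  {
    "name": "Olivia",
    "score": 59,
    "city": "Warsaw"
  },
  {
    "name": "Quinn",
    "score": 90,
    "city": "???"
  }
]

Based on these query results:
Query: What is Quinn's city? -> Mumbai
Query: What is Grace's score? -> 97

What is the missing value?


The missing value is Quinn's city
From query: Quinn's city = Mumbai

ANSWER: Mumbai


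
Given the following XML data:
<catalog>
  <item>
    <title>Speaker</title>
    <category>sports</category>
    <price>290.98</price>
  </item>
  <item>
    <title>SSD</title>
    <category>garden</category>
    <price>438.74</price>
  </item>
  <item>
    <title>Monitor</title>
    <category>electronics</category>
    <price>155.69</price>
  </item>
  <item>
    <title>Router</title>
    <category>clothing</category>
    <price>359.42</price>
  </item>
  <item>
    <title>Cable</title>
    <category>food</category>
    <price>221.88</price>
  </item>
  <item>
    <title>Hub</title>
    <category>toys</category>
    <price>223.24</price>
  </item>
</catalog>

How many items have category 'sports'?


Scanning <item> elements for <category>sports</category>:
  Item 1: Speaker -> MATCH
Count: 1

ANSWER: 1


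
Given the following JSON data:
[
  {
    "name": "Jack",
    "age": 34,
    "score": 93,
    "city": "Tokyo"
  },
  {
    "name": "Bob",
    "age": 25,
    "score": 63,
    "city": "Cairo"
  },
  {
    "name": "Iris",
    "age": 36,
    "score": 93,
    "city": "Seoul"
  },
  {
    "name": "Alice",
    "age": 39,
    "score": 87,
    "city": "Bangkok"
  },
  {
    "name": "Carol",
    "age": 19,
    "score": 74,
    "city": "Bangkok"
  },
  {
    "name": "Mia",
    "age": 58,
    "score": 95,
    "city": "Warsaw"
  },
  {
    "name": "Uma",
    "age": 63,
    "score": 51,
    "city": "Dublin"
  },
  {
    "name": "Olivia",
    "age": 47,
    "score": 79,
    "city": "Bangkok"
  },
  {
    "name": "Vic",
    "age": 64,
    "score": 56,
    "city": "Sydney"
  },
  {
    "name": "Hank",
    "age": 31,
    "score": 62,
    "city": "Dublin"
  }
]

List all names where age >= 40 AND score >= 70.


Checking both conditions:
  Jack (age=34, score=93) -> no
  Bob (age=25, score=63) -> no
  Iris (age=36, score=93) -> no
  Alice (age=39, score=87) -> no
  Carol (age=19, score=74) -> no
  Mia (age=58, score=95) -> YES
  Uma (age=63, score=51) -> no
  Olivia (age=47, score=79) -> YES
  Vic (age=64, score=56) -> no
  Hank (age=31, score=62) -> no


ANSWER: Mia, Olivia


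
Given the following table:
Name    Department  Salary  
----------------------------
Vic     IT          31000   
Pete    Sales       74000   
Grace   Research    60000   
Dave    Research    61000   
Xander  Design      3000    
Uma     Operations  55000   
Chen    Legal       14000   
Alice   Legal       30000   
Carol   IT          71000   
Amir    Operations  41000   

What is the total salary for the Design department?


Design department members:
  Xander: 3000
Total = 3000 = 3000

ANSWER: 3000


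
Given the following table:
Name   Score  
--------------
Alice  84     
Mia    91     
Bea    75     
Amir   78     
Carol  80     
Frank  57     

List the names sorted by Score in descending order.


Sorting by Score (descending):
  Mia: 91
  Alice: 84
  Carol: 80
  Amir: 78
  Bea: 75
  Frank: 57


ANSWER: Mia, Alice, Carol, Amir, Bea, Frank


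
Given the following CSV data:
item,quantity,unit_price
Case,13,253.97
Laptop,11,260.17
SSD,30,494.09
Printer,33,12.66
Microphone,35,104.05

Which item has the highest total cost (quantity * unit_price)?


Computing row totals:
  Case: 3301.61
  Laptop: 2861.87
  SSD: 14822.7
  Printer: 417.78
  Microphone: 3641.75
Maximum: SSD (14822.7)

ANSWER: SSD


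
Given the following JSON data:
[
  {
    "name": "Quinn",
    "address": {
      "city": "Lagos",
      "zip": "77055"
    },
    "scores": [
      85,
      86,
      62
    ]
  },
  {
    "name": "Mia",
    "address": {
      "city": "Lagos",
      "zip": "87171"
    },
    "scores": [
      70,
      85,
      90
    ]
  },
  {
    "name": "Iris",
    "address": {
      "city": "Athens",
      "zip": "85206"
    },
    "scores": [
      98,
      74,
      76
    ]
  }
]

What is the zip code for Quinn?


Path: records[0].address.zip
Value: 77055

ANSWER: 77055


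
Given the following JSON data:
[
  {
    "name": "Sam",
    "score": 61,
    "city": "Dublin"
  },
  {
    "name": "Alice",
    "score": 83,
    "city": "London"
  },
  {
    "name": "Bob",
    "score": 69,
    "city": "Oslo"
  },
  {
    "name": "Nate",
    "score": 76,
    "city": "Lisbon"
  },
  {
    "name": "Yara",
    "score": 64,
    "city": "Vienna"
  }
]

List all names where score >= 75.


Filtering records where score >= 75:
  Sam (score=61) -> no
  Alice (score=83) -> YES
  Bob (score=69) -> no
  Nate (score=76) -> YES
  Yara (score=64) -> no


ANSWER: Alice, Nate


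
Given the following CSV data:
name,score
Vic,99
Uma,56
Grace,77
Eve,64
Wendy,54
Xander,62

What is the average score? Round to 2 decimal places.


Scores: 99, 56, 77, 64, 54, 62
Sum = 412
Count = 6
Average = 412 / 6 = 68.67

ANSWER: 68.67


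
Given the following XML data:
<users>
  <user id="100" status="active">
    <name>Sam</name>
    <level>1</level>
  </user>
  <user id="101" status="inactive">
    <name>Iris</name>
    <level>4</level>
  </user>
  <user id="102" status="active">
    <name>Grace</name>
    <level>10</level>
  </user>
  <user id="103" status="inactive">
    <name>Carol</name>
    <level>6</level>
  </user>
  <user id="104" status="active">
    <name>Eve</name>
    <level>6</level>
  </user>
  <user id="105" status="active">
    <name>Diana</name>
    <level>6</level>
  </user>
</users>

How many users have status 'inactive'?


Counting users with status='inactive':
  Iris (id=101) -> MATCH
  Carol (id=103) -> MATCH
Count: 2

ANSWER: 2


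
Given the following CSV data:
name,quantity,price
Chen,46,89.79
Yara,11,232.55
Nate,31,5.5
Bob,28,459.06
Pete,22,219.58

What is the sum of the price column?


Values in 'price' column:
  Row 1: 89.79
  Row 2: 232.55
  Row 3: 5.5
  Row 4: 459.06
  Row 5: 219.58
Sum = 89.79 + 232.55 + 5.5 + 459.06 + 219.58 = 1006.48

ANSWER: 1006.48


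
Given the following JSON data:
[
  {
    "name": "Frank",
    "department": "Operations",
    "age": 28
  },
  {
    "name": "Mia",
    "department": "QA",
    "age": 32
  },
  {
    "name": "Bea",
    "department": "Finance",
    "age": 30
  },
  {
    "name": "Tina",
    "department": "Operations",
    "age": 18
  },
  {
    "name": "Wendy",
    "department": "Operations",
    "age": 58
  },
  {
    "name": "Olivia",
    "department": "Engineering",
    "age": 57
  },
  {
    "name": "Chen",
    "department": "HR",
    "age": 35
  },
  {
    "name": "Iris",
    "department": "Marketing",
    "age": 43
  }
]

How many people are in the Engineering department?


Scanning records for department = Engineering
  Record 5: Olivia
Count: 1

ANSWER: 1


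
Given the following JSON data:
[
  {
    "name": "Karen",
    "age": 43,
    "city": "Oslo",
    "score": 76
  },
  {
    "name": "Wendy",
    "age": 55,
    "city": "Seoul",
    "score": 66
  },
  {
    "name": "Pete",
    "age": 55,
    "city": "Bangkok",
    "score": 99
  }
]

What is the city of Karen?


Looking up record where name = Karen
Record index: 0
Field 'city' = Oslo

ANSWER: Oslo


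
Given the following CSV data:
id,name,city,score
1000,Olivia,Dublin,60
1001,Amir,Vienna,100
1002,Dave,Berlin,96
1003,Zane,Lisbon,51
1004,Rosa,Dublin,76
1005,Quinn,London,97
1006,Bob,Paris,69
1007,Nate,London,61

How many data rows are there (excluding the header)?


Counting rows (excluding header):
Header: id,name,city,score
Data rows: 8

ANSWER: 8


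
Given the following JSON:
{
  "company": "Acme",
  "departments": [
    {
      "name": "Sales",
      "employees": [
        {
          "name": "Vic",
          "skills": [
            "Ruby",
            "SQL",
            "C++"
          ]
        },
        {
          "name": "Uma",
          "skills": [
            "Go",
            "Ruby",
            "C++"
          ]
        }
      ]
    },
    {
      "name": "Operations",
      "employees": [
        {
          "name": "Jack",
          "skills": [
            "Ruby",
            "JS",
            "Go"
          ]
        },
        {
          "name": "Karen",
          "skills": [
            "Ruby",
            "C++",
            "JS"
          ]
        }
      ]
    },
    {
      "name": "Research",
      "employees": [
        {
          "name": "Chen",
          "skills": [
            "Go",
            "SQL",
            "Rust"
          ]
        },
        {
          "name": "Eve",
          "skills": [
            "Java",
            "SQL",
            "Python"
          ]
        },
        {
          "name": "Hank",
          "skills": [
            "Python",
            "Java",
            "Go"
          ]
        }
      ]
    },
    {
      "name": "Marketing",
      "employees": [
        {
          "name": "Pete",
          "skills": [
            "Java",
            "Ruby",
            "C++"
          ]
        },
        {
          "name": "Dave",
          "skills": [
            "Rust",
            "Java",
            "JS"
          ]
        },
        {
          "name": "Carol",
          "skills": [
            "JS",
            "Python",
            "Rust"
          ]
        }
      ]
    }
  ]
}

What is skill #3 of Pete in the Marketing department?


Path: departments[3].employees[0].skills[2]
Value: C++

ANSWER: C++


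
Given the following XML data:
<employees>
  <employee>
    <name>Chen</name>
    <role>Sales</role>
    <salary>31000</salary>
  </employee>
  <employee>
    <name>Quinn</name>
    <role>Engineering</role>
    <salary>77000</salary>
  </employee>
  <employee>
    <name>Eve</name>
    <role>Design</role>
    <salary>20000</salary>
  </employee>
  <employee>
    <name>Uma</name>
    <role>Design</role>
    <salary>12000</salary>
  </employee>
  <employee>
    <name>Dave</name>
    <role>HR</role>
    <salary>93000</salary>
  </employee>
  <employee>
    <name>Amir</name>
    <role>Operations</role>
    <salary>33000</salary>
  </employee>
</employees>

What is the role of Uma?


Searching for <employee> with <name>Uma</name>
Found at position 4
<role>Design</role>

ANSWER: Design


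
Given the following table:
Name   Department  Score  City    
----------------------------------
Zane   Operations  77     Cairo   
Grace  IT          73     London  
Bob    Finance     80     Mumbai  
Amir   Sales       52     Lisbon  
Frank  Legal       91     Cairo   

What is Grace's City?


Row 2: Grace
City = London

ANSWER: London


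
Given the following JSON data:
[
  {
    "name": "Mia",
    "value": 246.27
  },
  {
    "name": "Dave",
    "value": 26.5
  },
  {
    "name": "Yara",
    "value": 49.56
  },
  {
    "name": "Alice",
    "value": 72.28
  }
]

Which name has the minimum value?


Comparing values:
  Mia: 246.27
  Dave: 26.5
  Yara: 49.56
  Alice: 72.28
Minimum: Dave (26.5)

ANSWER: Dave


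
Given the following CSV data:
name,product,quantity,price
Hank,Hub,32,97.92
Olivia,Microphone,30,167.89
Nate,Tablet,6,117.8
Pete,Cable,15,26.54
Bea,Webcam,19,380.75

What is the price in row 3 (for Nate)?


Row 3: Nate
Column 'price' = 117.8

ANSWER: 117.8


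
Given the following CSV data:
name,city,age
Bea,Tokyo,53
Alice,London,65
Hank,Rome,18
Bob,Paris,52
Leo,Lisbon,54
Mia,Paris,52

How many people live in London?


Scanning city column for 'London':
  Row 2: Alice -> MATCH
Total matches: 1

ANSWER: 1


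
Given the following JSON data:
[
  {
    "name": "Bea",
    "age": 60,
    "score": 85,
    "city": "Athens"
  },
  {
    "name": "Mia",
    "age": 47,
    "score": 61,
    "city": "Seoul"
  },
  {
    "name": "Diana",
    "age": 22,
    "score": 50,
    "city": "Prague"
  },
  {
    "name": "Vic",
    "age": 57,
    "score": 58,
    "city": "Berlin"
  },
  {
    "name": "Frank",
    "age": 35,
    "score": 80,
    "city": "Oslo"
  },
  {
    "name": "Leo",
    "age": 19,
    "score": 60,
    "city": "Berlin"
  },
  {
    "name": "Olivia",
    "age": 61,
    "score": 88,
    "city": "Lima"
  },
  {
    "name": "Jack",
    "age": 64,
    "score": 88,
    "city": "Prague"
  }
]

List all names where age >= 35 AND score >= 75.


Checking both conditions:
  Bea (age=60, score=85) -> YES
  Mia (age=47, score=61) -> no
  Diana (age=22, score=50) -> no
  Vic (age=57, score=58) -> no
  Frank (age=35, score=80) -> YES
  Leo (age=19, score=60) -> no
  Olivia (age=61, score=88) -> YES
  Jack (age=64, score=88) -> YES


ANSWER: Bea, Frank, Olivia, Jack


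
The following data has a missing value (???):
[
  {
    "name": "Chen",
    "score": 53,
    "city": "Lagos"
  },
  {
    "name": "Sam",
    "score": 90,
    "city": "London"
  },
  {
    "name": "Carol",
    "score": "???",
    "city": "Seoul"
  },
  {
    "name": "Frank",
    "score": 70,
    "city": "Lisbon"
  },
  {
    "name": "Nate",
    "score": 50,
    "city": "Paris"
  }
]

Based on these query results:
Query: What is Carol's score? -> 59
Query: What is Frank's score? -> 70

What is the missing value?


The missing value is Carol's score
From query: Carol's score = 59

ANSWER: 59


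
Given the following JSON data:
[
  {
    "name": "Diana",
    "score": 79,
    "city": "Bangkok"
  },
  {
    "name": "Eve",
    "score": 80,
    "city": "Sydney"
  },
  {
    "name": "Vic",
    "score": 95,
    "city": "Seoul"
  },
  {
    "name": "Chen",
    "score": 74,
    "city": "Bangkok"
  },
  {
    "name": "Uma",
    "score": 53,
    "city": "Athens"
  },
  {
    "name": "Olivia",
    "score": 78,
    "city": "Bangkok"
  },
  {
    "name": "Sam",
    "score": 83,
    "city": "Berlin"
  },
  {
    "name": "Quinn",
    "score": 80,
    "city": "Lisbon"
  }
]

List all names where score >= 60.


Filtering records where score >= 60:
  Diana (score=79) -> YES
  Eve (score=80) -> YES
  Vic (score=95) -> YES
  Chen (score=74) -> YES
  Uma (score=53) -> no
  Olivia (score=78) -> YES
  Sam (score=83) -> YES
  Quinn (score=80) -> YES


ANSWER: Diana, Eve, Vic, Chen, Olivia, Sam, Quinn


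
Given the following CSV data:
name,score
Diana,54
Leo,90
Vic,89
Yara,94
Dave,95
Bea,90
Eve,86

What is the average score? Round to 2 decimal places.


Scores: 54, 90, 89, 94, 95, 90, 86
Sum = 598
Count = 7
Average = 598 / 7 = 85.43

ANSWER: 85.43


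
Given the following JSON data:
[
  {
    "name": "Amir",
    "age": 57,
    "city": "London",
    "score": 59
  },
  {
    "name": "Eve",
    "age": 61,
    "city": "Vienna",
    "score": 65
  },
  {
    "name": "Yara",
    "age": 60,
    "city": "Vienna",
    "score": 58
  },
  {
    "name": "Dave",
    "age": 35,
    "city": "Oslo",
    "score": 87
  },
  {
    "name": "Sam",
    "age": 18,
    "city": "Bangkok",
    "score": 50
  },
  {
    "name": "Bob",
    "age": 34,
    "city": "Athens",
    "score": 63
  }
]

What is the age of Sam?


Looking up record where name = Sam
Record index: 4
Field 'age' = 18

ANSWER: 18
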